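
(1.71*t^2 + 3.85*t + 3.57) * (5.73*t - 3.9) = 9.7983*t^3 + 15.3915*t^2 + 5.4411*t - 13.923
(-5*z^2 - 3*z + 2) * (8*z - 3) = -40*z^3 - 9*z^2 + 25*z - 6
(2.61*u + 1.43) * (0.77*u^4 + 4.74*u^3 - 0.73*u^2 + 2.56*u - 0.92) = 2.0097*u^5 + 13.4725*u^4 + 4.8729*u^3 + 5.6377*u^2 + 1.2596*u - 1.3156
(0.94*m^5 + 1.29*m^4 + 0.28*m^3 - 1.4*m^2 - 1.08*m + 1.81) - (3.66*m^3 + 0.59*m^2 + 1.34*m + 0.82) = 0.94*m^5 + 1.29*m^4 - 3.38*m^3 - 1.99*m^2 - 2.42*m + 0.99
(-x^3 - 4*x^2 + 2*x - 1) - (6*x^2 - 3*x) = -x^3 - 10*x^2 + 5*x - 1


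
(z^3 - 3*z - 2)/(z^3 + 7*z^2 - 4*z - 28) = (z^2 + 2*z + 1)/(z^2 + 9*z + 14)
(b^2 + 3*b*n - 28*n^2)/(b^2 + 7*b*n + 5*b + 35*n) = (b - 4*n)/(b + 5)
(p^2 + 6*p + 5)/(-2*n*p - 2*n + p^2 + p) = (p + 5)/(-2*n + p)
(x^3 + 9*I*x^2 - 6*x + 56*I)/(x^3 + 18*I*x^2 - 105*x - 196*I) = (x - 2*I)/(x + 7*I)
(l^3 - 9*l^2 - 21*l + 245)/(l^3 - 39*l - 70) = (l - 7)/(l + 2)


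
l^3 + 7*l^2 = l^2*(l + 7)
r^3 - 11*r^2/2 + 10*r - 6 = (r - 2)^2*(r - 3/2)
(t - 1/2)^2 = t^2 - t + 1/4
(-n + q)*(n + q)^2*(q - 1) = -n^3*q + n^3 - n^2*q^2 + n^2*q + n*q^3 - n*q^2 + q^4 - q^3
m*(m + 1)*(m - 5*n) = m^3 - 5*m^2*n + m^2 - 5*m*n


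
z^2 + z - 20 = (z - 4)*(z + 5)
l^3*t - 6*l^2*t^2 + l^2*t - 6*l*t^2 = l*(l - 6*t)*(l*t + t)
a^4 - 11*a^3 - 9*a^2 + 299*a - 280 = (a - 8)*(a - 7)*(a - 1)*(a + 5)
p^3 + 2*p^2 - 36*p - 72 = (p - 6)*(p + 2)*(p + 6)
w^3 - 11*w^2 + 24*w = w*(w - 8)*(w - 3)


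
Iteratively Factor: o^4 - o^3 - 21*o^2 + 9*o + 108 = (o - 4)*(o^3 + 3*o^2 - 9*o - 27) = (o - 4)*(o + 3)*(o^2 - 9) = (o - 4)*(o - 3)*(o + 3)*(o + 3)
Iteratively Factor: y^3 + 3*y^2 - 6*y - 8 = (y - 2)*(y^2 + 5*y + 4) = (y - 2)*(y + 1)*(y + 4)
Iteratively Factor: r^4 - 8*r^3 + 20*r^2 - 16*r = (r)*(r^3 - 8*r^2 + 20*r - 16) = r*(r - 2)*(r^2 - 6*r + 8) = r*(r - 4)*(r - 2)*(r - 2)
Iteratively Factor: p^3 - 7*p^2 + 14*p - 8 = (p - 2)*(p^2 - 5*p + 4) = (p - 2)*(p - 1)*(p - 4)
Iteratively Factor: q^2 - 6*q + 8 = (q - 4)*(q - 2)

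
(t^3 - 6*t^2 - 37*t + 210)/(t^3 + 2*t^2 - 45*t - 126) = (t - 5)/(t + 3)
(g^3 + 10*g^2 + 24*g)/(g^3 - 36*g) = (g + 4)/(g - 6)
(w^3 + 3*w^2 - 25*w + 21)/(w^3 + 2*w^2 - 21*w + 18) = (w + 7)/(w + 6)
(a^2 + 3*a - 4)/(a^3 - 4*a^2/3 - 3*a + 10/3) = 3*(a + 4)/(3*a^2 - a - 10)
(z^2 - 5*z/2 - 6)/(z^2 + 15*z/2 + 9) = (z - 4)/(z + 6)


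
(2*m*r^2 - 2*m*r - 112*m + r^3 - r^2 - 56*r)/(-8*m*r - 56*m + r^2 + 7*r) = (2*m*r - 16*m + r^2 - 8*r)/(-8*m + r)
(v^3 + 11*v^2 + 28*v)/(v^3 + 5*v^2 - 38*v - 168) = v/(v - 6)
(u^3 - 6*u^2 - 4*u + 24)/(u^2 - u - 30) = (u^2 - 4)/(u + 5)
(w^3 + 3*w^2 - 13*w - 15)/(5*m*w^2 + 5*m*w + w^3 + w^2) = (w^2 + 2*w - 15)/(w*(5*m + w))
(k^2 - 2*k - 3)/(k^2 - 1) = (k - 3)/(k - 1)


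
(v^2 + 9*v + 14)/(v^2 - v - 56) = (v + 2)/(v - 8)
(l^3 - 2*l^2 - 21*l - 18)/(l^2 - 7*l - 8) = (l^2 - 3*l - 18)/(l - 8)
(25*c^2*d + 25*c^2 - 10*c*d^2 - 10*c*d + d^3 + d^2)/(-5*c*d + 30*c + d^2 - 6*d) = (-5*c*d - 5*c + d^2 + d)/(d - 6)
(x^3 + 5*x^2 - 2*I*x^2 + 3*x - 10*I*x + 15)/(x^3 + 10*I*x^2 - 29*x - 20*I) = (x^2 + x*(5 - 3*I) - 15*I)/(x^2 + 9*I*x - 20)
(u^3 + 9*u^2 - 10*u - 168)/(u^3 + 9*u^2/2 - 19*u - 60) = 2*(u + 7)/(2*u + 5)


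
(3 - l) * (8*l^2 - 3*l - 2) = -8*l^3 + 27*l^2 - 7*l - 6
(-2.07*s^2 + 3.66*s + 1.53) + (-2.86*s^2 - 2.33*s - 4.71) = -4.93*s^2 + 1.33*s - 3.18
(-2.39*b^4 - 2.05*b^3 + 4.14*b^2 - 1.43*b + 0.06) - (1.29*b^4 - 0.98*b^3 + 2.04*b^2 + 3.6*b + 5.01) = -3.68*b^4 - 1.07*b^3 + 2.1*b^2 - 5.03*b - 4.95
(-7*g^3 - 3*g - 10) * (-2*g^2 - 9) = 14*g^5 + 69*g^3 + 20*g^2 + 27*g + 90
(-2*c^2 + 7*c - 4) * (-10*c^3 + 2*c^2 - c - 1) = 20*c^5 - 74*c^4 + 56*c^3 - 13*c^2 - 3*c + 4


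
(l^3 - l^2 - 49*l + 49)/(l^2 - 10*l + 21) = (l^2 + 6*l - 7)/(l - 3)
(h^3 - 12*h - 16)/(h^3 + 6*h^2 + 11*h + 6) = (h^2 - 2*h - 8)/(h^2 + 4*h + 3)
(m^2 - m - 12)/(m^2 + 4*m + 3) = (m - 4)/(m + 1)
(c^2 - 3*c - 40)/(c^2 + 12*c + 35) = (c - 8)/(c + 7)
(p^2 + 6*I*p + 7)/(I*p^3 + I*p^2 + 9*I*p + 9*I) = (-I*p^2 + 6*p - 7*I)/(p^3 + p^2 + 9*p + 9)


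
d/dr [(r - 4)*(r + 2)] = 2*r - 2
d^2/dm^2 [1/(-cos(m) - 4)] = (cos(m)^2 - 4*cos(m) - 2)/(cos(m) + 4)^3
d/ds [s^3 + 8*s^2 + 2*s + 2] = 3*s^2 + 16*s + 2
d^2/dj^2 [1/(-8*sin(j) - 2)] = 2*(4*sin(j)^2 - sin(j) - 8)/(4*sin(j) + 1)^3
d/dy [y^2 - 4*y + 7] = 2*y - 4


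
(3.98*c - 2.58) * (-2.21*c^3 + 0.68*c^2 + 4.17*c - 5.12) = -8.7958*c^4 + 8.4082*c^3 + 14.8422*c^2 - 31.1362*c + 13.2096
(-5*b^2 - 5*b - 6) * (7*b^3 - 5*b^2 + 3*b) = -35*b^5 - 10*b^4 - 32*b^3 + 15*b^2 - 18*b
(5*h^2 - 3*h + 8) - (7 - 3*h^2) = 8*h^2 - 3*h + 1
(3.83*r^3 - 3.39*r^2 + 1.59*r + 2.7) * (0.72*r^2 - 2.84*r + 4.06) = 2.7576*r^5 - 13.318*r^4 + 26.3222*r^3 - 16.335*r^2 - 1.2126*r + 10.962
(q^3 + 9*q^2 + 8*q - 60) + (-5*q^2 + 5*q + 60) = q^3 + 4*q^2 + 13*q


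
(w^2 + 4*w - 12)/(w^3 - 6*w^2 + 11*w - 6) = (w + 6)/(w^2 - 4*w + 3)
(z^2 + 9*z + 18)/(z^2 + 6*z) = (z + 3)/z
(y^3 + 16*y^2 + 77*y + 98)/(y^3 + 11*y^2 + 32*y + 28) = (y + 7)/(y + 2)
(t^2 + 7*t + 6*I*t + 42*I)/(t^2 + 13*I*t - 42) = (t + 7)/(t + 7*I)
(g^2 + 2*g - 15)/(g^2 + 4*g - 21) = (g + 5)/(g + 7)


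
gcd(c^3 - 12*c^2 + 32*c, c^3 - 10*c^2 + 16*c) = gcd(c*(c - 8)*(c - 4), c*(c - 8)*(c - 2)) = c^2 - 8*c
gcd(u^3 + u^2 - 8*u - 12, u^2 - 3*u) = u - 3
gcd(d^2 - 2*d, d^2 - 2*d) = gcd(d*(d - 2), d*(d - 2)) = d^2 - 2*d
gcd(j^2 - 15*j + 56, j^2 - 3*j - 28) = j - 7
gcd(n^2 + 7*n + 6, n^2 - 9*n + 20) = 1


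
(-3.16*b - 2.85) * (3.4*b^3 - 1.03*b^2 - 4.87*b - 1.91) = -10.744*b^4 - 6.4352*b^3 + 18.3247*b^2 + 19.9151*b + 5.4435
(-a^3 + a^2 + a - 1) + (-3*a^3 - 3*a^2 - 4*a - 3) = -4*a^3 - 2*a^2 - 3*a - 4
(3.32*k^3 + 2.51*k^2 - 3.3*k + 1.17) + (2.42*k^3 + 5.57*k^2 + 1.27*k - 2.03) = 5.74*k^3 + 8.08*k^2 - 2.03*k - 0.86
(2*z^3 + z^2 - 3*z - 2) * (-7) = -14*z^3 - 7*z^2 + 21*z + 14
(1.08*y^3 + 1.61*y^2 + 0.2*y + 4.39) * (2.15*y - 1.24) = 2.322*y^4 + 2.1223*y^3 - 1.5664*y^2 + 9.1905*y - 5.4436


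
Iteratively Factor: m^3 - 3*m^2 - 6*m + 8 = (m + 2)*(m^2 - 5*m + 4) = (m - 4)*(m + 2)*(m - 1)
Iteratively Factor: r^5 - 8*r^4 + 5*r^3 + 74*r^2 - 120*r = (r)*(r^4 - 8*r^3 + 5*r^2 + 74*r - 120) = r*(r - 2)*(r^3 - 6*r^2 - 7*r + 60) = r*(r - 4)*(r - 2)*(r^2 - 2*r - 15) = r*(r - 4)*(r - 2)*(r + 3)*(r - 5)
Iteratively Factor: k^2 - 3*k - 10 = (k + 2)*(k - 5)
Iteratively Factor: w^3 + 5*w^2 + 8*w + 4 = (w + 2)*(w^2 + 3*w + 2) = (w + 2)^2*(w + 1)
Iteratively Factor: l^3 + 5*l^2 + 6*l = (l)*(l^2 + 5*l + 6) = l*(l + 3)*(l + 2)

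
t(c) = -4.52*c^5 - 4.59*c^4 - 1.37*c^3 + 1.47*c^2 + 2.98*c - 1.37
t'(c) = -22.6*c^4 - 18.36*c^3 - 4.11*c^2 + 2.94*c + 2.98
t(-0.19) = -1.88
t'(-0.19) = 2.37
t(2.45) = -569.77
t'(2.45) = -1098.77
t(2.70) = -902.08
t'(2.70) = -1581.48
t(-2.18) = 132.19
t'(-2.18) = -343.18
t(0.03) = -1.28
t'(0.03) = 3.06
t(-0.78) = -2.54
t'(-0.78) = -1.47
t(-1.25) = 2.47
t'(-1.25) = -26.43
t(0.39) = -0.21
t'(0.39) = 1.89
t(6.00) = -41322.65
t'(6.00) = -33382.70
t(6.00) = -41322.65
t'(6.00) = -33382.70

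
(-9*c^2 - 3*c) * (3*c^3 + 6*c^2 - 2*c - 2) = -27*c^5 - 63*c^4 + 24*c^2 + 6*c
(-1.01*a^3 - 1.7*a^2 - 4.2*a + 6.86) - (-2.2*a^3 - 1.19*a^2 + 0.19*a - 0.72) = 1.19*a^3 - 0.51*a^2 - 4.39*a + 7.58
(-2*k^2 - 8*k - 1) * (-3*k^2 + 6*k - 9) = 6*k^4 + 12*k^3 - 27*k^2 + 66*k + 9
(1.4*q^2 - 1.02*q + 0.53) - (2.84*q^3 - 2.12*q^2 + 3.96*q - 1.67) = -2.84*q^3 + 3.52*q^2 - 4.98*q + 2.2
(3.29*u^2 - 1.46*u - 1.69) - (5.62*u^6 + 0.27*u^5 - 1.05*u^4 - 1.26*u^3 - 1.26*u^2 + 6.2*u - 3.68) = -5.62*u^6 - 0.27*u^5 + 1.05*u^4 + 1.26*u^3 + 4.55*u^2 - 7.66*u + 1.99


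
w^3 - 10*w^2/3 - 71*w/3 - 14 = (w - 7)*(w + 2/3)*(w + 3)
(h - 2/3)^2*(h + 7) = h^3 + 17*h^2/3 - 80*h/9 + 28/9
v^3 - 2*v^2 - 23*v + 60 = (v - 4)*(v - 3)*(v + 5)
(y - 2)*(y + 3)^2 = y^3 + 4*y^2 - 3*y - 18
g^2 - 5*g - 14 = (g - 7)*(g + 2)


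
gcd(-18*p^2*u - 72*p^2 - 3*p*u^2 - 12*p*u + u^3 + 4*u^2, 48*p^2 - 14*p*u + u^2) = 6*p - u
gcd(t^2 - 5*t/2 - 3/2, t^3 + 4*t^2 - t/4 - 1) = t + 1/2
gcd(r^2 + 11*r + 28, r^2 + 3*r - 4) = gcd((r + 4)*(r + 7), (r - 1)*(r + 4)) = r + 4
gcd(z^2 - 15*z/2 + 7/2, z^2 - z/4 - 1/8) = z - 1/2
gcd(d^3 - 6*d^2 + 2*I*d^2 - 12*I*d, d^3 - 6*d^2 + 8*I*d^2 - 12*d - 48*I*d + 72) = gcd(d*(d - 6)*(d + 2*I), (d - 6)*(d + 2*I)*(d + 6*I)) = d^2 + d*(-6 + 2*I) - 12*I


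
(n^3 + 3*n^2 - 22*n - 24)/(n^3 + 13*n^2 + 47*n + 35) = (n^2 + 2*n - 24)/(n^2 + 12*n + 35)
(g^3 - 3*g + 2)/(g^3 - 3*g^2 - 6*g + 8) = (g - 1)/(g - 4)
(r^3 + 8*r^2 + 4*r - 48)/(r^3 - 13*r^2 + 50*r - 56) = (r^2 + 10*r + 24)/(r^2 - 11*r + 28)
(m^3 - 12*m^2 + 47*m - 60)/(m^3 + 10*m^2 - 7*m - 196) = (m^2 - 8*m + 15)/(m^2 + 14*m + 49)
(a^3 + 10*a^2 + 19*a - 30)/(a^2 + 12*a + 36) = (a^2 + 4*a - 5)/(a + 6)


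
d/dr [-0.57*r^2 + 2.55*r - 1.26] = 2.55 - 1.14*r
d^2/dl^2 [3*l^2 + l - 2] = 6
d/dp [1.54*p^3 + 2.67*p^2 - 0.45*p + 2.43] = 4.62*p^2 + 5.34*p - 0.45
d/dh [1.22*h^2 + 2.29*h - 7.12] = 2.44*h + 2.29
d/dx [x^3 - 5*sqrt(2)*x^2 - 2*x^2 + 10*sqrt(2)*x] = 3*x^2 - 10*sqrt(2)*x - 4*x + 10*sqrt(2)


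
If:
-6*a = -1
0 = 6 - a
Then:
No Solution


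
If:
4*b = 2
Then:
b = 1/2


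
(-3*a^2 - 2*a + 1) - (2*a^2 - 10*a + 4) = -5*a^2 + 8*a - 3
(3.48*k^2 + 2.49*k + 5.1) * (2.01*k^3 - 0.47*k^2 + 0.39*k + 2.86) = 6.9948*k^5 + 3.3693*k^4 + 10.4379*k^3 + 8.5269*k^2 + 9.1104*k + 14.586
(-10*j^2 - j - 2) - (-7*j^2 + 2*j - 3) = -3*j^2 - 3*j + 1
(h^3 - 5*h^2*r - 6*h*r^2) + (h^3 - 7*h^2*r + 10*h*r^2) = 2*h^3 - 12*h^2*r + 4*h*r^2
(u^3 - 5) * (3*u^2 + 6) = 3*u^5 + 6*u^3 - 15*u^2 - 30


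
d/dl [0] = 0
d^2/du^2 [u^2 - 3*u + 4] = 2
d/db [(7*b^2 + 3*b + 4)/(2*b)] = 7/2 - 2/b^2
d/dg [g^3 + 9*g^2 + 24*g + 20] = 3*g^2 + 18*g + 24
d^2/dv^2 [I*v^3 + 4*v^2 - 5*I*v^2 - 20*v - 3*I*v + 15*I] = 6*I*v + 8 - 10*I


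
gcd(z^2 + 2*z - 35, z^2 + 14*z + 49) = z + 7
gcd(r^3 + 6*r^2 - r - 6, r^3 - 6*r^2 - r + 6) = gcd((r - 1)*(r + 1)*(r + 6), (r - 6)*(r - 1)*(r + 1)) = r^2 - 1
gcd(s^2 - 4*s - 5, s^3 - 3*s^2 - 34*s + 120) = s - 5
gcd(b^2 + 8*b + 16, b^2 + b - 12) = b + 4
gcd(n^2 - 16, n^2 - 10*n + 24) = n - 4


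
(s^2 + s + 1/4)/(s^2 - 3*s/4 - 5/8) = 2*(2*s + 1)/(4*s - 5)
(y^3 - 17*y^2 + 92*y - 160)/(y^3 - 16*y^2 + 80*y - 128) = (y - 5)/(y - 4)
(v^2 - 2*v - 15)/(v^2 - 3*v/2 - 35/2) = 2*(v + 3)/(2*v + 7)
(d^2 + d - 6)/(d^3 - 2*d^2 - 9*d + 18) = 1/(d - 3)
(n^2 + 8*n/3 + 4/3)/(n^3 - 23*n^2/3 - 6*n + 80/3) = (3*n + 2)/(3*n^2 - 29*n + 40)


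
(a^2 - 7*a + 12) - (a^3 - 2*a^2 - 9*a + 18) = -a^3 + 3*a^2 + 2*a - 6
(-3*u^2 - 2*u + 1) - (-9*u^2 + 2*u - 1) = 6*u^2 - 4*u + 2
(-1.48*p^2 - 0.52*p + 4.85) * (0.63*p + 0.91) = -0.9324*p^3 - 1.6744*p^2 + 2.5823*p + 4.4135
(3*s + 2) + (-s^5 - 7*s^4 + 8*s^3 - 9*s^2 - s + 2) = -s^5 - 7*s^4 + 8*s^3 - 9*s^2 + 2*s + 4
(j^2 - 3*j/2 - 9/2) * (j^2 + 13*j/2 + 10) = j^4 + 5*j^3 - 17*j^2/4 - 177*j/4 - 45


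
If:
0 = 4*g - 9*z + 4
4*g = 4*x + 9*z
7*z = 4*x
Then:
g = -16/7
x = -1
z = -4/7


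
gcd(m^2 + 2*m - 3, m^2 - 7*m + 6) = m - 1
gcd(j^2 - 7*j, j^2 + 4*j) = j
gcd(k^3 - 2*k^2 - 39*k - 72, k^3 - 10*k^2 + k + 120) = k^2 - 5*k - 24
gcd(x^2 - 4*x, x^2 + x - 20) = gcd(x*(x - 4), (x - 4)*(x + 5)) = x - 4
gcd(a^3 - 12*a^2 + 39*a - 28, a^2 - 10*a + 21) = a - 7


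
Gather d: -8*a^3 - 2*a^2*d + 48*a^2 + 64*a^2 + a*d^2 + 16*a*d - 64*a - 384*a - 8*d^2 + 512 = -8*a^3 + 112*a^2 - 448*a + d^2*(a - 8) + d*(-2*a^2 + 16*a) + 512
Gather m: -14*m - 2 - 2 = -14*m - 4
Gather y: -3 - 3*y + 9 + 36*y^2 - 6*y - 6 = 36*y^2 - 9*y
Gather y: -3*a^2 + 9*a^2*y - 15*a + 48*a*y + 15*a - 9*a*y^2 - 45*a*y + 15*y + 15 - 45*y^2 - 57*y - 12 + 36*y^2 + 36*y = -3*a^2 + y^2*(-9*a - 9) + y*(9*a^2 + 3*a - 6) + 3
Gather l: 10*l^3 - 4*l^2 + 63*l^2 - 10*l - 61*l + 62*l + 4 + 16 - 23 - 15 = 10*l^3 + 59*l^2 - 9*l - 18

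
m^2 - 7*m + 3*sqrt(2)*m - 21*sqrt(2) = (m - 7)*(m + 3*sqrt(2))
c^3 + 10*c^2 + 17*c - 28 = (c - 1)*(c + 4)*(c + 7)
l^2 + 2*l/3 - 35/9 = (l - 5/3)*(l + 7/3)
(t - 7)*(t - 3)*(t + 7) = t^3 - 3*t^2 - 49*t + 147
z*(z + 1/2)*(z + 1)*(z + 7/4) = z^4 + 13*z^3/4 + 25*z^2/8 + 7*z/8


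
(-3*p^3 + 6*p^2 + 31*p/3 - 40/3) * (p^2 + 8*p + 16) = -3*p^5 - 18*p^4 + 31*p^3/3 + 496*p^2/3 + 176*p/3 - 640/3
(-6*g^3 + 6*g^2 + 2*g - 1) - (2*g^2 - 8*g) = -6*g^3 + 4*g^2 + 10*g - 1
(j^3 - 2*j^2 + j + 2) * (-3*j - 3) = -3*j^4 + 3*j^3 + 3*j^2 - 9*j - 6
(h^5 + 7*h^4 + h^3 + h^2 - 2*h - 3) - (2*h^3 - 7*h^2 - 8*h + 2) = h^5 + 7*h^4 - h^3 + 8*h^2 + 6*h - 5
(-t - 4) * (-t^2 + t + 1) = t^3 + 3*t^2 - 5*t - 4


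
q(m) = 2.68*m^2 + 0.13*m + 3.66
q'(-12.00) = -64.19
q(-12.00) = 388.02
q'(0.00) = 0.13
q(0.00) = 3.66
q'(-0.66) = -3.41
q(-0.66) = 4.74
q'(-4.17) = -22.22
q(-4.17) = 49.72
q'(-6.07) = -32.41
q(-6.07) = 101.62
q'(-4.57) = -24.37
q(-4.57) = 59.04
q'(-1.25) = -6.57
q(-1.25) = 7.68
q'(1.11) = 6.08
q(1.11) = 7.11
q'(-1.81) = -9.57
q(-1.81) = 12.20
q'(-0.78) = -4.05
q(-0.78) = 5.19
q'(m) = 5.36*m + 0.13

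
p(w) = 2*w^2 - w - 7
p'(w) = 4*w - 1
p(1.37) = -4.62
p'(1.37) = 4.48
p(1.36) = -4.66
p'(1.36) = 4.44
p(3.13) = 9.46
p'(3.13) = 11.52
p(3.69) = 16.54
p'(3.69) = 13.76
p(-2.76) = 11.00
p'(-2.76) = -12.04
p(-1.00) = -4.00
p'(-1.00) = -5.00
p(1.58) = -3.59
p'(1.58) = 5.32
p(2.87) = 6.60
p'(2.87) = 10.48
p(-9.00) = 164.00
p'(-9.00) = -37.00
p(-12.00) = 293.00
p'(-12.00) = -49.00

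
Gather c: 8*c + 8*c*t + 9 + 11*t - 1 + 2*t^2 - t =c*(8*t + 8) + 2*t^2 + 10*t + 8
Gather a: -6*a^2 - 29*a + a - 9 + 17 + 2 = -6*a^2 - 28*a + 10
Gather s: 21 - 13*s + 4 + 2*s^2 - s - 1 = 2*s^2 - 14*s + 24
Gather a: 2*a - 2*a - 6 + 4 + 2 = 0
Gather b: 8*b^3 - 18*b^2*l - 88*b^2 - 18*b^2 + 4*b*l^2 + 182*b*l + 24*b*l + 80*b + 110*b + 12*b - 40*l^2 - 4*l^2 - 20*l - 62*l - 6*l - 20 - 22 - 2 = 8*b^3 + b^2*(-18*l - 106) + b*(4*l^2 + 206*l + 202) - 44*l^2 - 88*l - 44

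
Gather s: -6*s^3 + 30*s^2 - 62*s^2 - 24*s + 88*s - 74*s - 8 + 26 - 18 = -6*s^3 - 32*s^2 - 10*s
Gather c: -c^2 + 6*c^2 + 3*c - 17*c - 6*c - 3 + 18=5*c^2 - 20*c + 15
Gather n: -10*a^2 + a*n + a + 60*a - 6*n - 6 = -10*a^2 + 61*a + n*(a - 6) - 6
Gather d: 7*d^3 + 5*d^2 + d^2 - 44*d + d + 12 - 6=7*d^3 + 6*d^2 - 43*d + 6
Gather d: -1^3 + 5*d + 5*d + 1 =10*d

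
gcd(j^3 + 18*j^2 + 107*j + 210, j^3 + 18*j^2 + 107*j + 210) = j^3 + 18*j^2 + 107*j + 210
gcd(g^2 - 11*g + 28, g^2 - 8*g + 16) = g - 4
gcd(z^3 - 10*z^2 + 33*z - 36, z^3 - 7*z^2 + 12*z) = z^2 - 7*z + 12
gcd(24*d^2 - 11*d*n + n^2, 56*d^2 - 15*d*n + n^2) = 8*d - n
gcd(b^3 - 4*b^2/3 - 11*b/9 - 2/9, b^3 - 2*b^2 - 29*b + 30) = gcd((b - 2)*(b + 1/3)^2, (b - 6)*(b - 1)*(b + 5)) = 1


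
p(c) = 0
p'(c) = 0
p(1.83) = 0.00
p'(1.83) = 0.00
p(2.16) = 0.00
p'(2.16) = 0.00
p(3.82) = 0.00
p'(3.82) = 0.00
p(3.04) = 0.00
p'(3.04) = 0.00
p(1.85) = 0.00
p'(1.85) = 0.00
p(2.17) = 0.00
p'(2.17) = 0.00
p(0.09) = 0.00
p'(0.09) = 0.00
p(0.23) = 0.00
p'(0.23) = 0.00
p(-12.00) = 0.00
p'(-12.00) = 0.00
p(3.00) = 0.00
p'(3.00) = 0.00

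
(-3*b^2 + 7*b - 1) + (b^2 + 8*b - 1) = -2*b^2 + 15*b - 2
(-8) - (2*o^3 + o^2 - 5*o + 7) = -2*o^3 - o^2 + 5*o - 15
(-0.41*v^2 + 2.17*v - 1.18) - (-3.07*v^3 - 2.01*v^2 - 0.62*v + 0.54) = 3.07*v^3 + 1.6*v^2 + 2.79*v - 1.72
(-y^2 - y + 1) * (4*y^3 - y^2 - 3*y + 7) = -4*y^5 - 3*y^4 + 8*y^3 - 5*y^2 - 10*y + 7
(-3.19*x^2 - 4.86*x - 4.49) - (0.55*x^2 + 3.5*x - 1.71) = -3.74*x^2 - 8.36*x - 2.78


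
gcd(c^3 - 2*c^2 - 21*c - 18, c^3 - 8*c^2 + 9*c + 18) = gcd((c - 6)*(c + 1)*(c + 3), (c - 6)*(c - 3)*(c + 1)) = c^2 - 5*c - 6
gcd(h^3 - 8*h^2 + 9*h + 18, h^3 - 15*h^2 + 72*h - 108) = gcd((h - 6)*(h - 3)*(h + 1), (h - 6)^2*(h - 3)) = h^2 - 9*h + 18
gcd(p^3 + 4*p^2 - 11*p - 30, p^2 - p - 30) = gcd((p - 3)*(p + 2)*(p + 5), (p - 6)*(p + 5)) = p + 5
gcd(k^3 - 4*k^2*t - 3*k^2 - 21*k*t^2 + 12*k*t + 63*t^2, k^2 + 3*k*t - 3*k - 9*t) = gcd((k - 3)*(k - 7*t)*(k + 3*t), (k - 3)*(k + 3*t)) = k^2 + 3*k*t - 3*k - 9*t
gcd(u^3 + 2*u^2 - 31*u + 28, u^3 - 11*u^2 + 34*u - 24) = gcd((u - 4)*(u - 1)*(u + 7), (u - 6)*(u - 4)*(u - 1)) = u^2 - 5*u + 4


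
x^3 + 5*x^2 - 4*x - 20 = (x - 2)*(x + 2)*(x + 5)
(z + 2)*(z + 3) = z^2 + 5*z + 6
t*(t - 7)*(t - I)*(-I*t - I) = -I*t^4 - t^3 + 6*I*t^3 + 6*t^2 + 7*I*t^2 + 7*t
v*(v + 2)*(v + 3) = v^3 + 5*v^2 + 6*v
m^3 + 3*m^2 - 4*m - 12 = (m - 2)*(m + 2)*(m + 3)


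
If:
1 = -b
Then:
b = -1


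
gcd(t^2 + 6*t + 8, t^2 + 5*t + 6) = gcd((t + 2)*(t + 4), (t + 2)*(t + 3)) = t + 2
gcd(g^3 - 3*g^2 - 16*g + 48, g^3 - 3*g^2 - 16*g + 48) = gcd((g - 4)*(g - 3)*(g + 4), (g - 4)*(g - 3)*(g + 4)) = g^3 - 3*g^2 - 16*g + 48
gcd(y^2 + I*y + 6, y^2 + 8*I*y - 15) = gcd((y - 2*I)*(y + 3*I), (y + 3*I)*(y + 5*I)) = y + 3*I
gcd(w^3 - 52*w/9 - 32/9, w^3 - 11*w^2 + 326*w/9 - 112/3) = w - 8/3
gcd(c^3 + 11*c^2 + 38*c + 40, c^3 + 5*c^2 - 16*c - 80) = c^2 + 9*c + 20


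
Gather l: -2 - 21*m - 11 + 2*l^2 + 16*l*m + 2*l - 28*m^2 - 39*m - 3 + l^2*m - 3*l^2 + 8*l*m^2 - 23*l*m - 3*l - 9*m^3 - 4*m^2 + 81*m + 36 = l^2*(m - 1) + l*(8*m^2 - 7*m - 1) - 9*m^3 - 32*m^2 + 21*m + 20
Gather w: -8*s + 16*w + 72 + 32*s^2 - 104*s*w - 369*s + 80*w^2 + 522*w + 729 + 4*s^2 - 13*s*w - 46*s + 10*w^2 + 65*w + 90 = 36*s^2 - 423*s + 90*w^2 + w*(603 - 117*s) + 891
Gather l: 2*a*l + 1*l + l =l*(2*a + 2)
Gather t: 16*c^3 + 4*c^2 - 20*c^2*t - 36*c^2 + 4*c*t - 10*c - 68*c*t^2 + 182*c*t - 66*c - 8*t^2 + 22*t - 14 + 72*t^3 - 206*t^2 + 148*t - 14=16*c^3 - 32*c^2 - 76*c + 72*t^3 + t^2*(-68*c - 214) + t*(-20*c^2 + 186*c + 170) - 28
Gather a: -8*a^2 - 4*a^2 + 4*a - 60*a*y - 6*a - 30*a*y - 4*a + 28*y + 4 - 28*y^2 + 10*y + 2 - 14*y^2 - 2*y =-12*a^2 + a*(-90*y - 6) - 42*y^2 + 36*y + 6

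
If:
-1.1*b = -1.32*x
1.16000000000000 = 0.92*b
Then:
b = 1.26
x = 1.05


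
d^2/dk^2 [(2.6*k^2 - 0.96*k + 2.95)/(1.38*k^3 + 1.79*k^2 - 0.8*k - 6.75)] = (9.90288*k^6 - 10.969344*k^5 + 70.409808*k^4 + 454.834288*k^3 + 118.34997*k^2 + 69.9339*k + 322.35575)/(2.628072*k^9 + 10.226628*k^8 + 8.694414*k^7 - 44.685721*k^6 - 105.08334*k^5 - 16.734225*k^4 + 246.11275*k^3 + 231.710625*k^2 - 109.35*k - 307.546875)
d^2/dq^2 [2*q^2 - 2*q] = 4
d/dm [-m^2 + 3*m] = 3 - 2*m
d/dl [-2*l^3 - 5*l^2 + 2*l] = -6*l^2 - 10*l + 2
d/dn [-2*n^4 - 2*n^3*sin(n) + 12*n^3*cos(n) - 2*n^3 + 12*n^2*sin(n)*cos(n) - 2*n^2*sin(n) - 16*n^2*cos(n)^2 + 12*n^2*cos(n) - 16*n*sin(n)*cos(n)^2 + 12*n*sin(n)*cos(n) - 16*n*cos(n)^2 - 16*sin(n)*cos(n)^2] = -12*n^3*sin(n) - 2*n^3*cos(n) - 8*n^3 - 18*n^2*sin(n) + 16*n^2*sin(2*n) + 34*n^2*cos(n) + 12*n^2*cos(2*n) - 6*n^2 - 4*n*sin(n) + 28*n*sin(2*n) + 20*n*cos(n) - 4*n*cos(2*n) - 12*n*cos(3*n) - 16*n + 6*sin(2*n) - 4*sin(3*n) - 4*sqrt(2)*sin(n + pi/4) - 8*cos(2*n) - 12*cos(3*n) - 8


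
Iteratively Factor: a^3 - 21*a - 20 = (a - 5)*(a^2 + 5*a + 4) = (a - 5)*(a + 4)*(a + 1)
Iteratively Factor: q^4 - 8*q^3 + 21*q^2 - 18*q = (q - 3)*(q^3 - 5*q^2 + 6*q) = q*(q - 3)*(q^2 - 5*q + 6) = q*(q - 3)^2*(q - 2)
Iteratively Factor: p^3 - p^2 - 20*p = (p + 4)*(p^2 - 5*p) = (p - 5)*(p + 4)*(p)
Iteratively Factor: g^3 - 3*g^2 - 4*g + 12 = (g + 2)*(g^2 - 5*g + 6) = (g - 2)*(g + 2)*(g - 3)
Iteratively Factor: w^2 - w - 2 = (w - 2)*(w + 1)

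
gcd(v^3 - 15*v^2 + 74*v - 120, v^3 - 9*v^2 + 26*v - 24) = v - 4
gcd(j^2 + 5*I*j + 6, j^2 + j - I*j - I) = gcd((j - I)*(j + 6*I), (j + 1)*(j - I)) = j - I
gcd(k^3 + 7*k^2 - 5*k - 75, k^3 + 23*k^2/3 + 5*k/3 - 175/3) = k^2 + 10*k + 25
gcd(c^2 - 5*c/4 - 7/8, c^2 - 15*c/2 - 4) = c + 1/2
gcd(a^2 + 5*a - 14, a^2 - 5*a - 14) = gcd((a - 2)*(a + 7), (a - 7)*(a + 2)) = 1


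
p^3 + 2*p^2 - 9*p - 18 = (p - 3)*(p + 2)*(p + 3)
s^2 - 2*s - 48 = (s - 8)*(s + 6)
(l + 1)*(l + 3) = l^2 + 4*l + 3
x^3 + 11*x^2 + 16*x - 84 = (x - 2)*(x + 6)*(x + 7)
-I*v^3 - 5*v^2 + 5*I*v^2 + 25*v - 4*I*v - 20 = (v - 4)*(v - 5*I)*(-I*v + I)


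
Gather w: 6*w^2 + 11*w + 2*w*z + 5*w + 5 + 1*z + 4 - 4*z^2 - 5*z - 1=6*w^2 + w*(2*z + 16) - 4*z^2 - 4*z + 8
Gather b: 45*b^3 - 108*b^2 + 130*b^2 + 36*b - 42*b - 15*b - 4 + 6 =45*b^3 + 22*b^2 - 21*b + 2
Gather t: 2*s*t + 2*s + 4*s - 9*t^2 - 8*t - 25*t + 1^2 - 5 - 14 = 6*s - 9*t^2 + t*(2*s - 33) - 18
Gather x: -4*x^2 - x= -4*x^2 - x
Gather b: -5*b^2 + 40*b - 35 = -5*b^2 + 40*b - 35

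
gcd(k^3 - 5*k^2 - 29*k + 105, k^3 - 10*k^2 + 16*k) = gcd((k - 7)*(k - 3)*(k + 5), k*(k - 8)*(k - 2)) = 1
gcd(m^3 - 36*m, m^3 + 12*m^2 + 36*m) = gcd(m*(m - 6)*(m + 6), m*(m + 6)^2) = m^2 + 6*m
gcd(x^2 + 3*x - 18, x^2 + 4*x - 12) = x + 6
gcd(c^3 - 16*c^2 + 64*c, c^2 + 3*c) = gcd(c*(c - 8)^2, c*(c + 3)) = c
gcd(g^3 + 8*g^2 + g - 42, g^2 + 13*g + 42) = g + 7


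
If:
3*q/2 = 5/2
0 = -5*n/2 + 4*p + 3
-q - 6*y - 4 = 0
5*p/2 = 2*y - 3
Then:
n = -434/225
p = -88/45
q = 5/3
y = -17/18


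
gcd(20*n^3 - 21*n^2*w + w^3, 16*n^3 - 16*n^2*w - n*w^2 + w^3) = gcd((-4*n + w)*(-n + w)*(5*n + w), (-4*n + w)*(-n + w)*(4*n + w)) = 4*n^2 - 5*n*w + w^2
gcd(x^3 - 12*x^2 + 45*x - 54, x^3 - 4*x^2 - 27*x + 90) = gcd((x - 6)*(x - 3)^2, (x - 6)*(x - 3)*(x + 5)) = x^2 - 9*x + 18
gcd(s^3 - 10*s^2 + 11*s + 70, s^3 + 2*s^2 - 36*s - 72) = s + 2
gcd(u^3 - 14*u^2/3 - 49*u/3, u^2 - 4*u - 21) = u - 7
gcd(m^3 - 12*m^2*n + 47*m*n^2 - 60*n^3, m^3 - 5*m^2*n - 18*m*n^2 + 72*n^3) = m - 3*n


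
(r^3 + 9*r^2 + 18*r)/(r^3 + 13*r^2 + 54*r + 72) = r/(r + 4)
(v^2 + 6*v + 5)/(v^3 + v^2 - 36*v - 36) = (v + 5)/(v^2 - 36)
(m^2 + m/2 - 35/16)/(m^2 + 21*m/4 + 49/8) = (4*m - 5)/(2*(2*m + 7))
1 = 1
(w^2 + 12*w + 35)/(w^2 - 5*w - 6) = (w^2 + 12*w + 35)/(w^2 - 5*w - 6)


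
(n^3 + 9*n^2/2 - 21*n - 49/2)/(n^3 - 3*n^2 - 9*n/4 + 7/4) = 2*(n + 7)/(2*n - 1)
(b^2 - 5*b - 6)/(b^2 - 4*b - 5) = (b - 6)/(b - 5)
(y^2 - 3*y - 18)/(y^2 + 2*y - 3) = (y - 6)/(y - 1)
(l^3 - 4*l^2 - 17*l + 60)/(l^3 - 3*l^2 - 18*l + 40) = (l - 3)/(l - 2)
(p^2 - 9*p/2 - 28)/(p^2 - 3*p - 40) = (p + 7/2)/(p + 5)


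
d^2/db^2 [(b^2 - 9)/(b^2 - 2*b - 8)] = 2*(2*b^3 - 3*b^2 + 54*b - 44)/(b^6 - 6*b^5 - 12*b^4 + 88*b^3 + 96*b^2 - 384*b - 512)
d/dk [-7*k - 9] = -7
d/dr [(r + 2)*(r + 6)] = 2*r + 8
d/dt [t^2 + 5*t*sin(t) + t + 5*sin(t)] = 5*t*cos(t) + 2*t + 5*sqrt(2)*sin(t + pi/4) + 1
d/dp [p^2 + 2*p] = 2*p + 2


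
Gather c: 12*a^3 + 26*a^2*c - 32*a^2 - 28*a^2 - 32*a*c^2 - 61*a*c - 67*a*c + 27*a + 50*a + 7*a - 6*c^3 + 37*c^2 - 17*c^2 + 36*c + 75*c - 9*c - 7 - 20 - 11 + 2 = 12*a^3 - 60*a^2 + 84*a - 6*c^3 + c^2*(20 - 32*a) + c*(26*a^2 - 128*a + 102) - 36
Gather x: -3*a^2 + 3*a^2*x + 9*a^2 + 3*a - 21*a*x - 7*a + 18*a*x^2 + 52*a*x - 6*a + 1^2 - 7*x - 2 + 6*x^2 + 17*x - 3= 6*a^2 - 10*a + x^2*(18*a + 6) + x*(3*a^2 + 31*a + 10) - 4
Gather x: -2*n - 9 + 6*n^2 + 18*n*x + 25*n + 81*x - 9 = 6*n^2 + 23*n + x*(18*n + 81) - 18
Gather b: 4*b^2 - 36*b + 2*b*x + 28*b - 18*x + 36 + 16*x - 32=4*b^2 + b*(2*x - 8) - 2*x + 4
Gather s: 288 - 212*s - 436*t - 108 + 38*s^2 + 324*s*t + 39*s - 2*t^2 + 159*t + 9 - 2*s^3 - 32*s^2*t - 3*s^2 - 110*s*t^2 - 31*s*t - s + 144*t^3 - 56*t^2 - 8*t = -2*s^3 + s^2*(35 - 32*t) + s*(-110*t^2 + 293*t - 174) + 144*t^3 - 58*t^2 - 285*t + 189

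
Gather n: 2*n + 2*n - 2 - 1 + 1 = 4*n - 2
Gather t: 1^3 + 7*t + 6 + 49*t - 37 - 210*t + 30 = -154*t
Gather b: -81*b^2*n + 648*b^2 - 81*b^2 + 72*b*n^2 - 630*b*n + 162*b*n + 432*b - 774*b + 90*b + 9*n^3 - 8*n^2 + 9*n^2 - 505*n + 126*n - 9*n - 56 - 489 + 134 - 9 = b^2*(567 - 81*n) + b*(72*n^2 - 468*n - 252) + 9*n^3 + n^2 - 388*n - 420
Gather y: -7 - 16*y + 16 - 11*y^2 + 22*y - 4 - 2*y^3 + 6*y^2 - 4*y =-2*y^3 - 5*y^2 + 2*y + 5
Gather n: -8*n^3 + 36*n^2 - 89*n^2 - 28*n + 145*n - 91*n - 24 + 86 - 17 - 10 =-8*n^3 - 53*n^2 + 26*n + 35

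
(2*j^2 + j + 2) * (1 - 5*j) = -10*j^3 - 3*j^2 - 9*j + 2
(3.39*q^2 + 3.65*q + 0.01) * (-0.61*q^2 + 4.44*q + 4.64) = -2.0679*q^4 + 12.8251*q^3 + 31.9295*q^2 + 16.9804*q + 0.0464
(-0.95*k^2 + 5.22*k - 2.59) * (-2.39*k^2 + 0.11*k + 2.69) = 2.2705*k^4 - 12.5803*k^3 + 4.2088*k^2 + 13.7569*k - 6.9671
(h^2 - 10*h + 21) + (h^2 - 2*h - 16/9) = 2*h^2 - 12*h + 173/9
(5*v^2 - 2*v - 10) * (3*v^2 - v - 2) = 15*v^4 - 11*v^3 - 38*v^2 + 14*v + 20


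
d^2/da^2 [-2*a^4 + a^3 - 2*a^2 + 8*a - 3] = -24*a^2 + 6*a - 4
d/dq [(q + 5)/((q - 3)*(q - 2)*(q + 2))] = 2*(-q^3 - 6*q^2 + 15*q + 16)/(q^6 - 6*q^5 + q^4 + 48*q^3 - 56*q^2 - 96*q + 144)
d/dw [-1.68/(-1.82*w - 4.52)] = -3.0576/(1.82*w + 4.52)^2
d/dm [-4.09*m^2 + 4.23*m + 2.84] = 4.23 - 8.18*m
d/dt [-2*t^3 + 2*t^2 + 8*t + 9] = -6*t^2 + 4*t + 8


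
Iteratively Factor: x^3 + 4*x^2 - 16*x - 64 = (x - 4)*(x^2 + 8*x + 16) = (x - 4)*(x + 4)*(x + 4)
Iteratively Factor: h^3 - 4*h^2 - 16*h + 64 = (h - 4)*(h^2 - 16) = (h - 4)*(h + 4)*(h - 4)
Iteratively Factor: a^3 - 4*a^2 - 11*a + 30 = (a + 3)*(a^2 - 7*a + 10) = (a - 5)*(a + 3)*(a - 2)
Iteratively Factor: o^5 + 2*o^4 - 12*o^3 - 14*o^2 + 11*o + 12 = (o + 1)*(o^4 + o^3 - 13*o^2 - o + 12) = (o + 1)^2*(o^3 - 13*o + 12) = (o + 1)^2*(o + 4)*(o^2 - 4*o + 3) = (o - 3)*(o + 1)^2*(o + 4)*(o - 1)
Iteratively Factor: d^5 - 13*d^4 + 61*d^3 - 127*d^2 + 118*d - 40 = (d - 5)*(d^4 - 8*d^3 + 21*d^2 - 22*d + 8) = (d - 5)*(d - 1)*(d^3 - 7*d^2 + 14*d - 8) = (d - 5)*(d - 4)*(d - 1)*(d^2 - 3*d + 2) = (d - 5)*(d - 4)*(d - 2)*(d - 1)*(d - 1)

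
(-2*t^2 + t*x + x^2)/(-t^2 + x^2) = (2*t + x)/(t + x)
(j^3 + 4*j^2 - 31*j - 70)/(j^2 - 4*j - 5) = (j^2 + 9*j + 14)/(j + 1)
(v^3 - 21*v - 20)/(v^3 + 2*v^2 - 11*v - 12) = (v - 5)/(v - 3)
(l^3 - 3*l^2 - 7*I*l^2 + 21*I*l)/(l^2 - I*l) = (l^2 - 3*l - 7*I*l + 21*I)/(l - I)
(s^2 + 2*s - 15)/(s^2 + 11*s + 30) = (s - 3)/(s + 6)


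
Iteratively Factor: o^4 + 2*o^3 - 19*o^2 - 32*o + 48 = (o - 1)*(o^3 + 3*o^2 - 16*o - 48) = (o - 1)*(o + 3)*(o^2 - 16) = (o - 1)*(o + 3)*(o + 4)*(o - 4)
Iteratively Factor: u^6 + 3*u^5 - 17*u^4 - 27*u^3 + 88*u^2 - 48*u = (u + 4)*(u^5 - u^4 - 13*u^3 + 25*u^2 - 12*u) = (u - 1)*(u + 4)*(u^4 - 13*u^2 + 12*u) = u*(u - 1)*(u + 4)*(u^3 - 13*u + 12) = u*(u - 1)^2*(u + 4)*(u^2 + u - 12) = u*(u - 1)^2*(u + 4)^2*(u - 3)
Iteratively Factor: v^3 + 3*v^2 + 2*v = (v + 2)*(v^2 + v) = v*(v + 2)*(v + 1)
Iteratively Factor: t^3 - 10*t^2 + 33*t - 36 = (t - 3)*(t^2 - 7*t + 12) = (t - 4)*(t - 3)*(t - 3)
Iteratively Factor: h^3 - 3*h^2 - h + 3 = (h - 1)*(h^2 - 2*h - 3) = (h - 3)*(h - 1)*(h + 1)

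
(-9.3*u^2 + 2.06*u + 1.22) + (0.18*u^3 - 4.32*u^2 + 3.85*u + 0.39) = 0.18*u^3 - 13.62*u^2 + 5.91*u + 1.61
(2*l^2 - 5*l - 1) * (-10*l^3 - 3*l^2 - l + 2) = -20*l^5 + 44*l^4 + 23*l^3 + 12*l^2 - 9*l - 2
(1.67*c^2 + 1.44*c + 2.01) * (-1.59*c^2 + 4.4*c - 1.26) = -2.6553*c^4 + 5.0584*c^3 + 1.0359*c^2 + 7.0296*c - 2.5326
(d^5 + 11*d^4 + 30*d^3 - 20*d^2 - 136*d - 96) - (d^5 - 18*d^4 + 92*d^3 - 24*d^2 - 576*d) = 29*d^4 - 62*d^3 + 4*d^2 + 440*d - 96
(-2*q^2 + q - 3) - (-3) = -2*q^2 + q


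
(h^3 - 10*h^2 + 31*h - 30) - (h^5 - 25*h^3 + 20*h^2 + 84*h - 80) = -h^5 + 26*h^3 - 30*h^2 - 53*h + 50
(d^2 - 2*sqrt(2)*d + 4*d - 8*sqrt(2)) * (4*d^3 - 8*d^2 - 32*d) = 4*d^5 - 8*sqrt(2)*d^4 + 8*d^4 - 64*d^3 - 16*sqrt(2)*d^3 - 128*d^2 + 128*sqrt(2)*d^2 + 256*sqrt(2)*d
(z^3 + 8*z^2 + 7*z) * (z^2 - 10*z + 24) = z^5 - 2*z^4 - 49*z^3 + 122*z^2 + 168*z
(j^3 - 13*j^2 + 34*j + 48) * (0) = 0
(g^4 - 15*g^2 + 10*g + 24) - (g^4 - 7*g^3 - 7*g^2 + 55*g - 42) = 7*g^3 - 8*g^2 - 45*g + 66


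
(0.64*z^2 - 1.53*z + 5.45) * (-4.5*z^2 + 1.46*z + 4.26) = -2.88*z^4 + 7.8194*z^3 - 24.0324*z^2 + 1.4392*z + 23.217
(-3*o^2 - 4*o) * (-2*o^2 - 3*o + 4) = 6*o^4 + 17*o^3 - 16*o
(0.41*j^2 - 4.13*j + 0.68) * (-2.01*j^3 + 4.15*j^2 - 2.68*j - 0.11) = -0.8241*j^5 + 10.0028*j^4 - 19.6051*j^3 + 13.8453*j^2 - 1.3681*j - 0.0748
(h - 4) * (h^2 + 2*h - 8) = h^3 - 2*h^2 - 16*h + 32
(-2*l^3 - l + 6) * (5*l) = -10*l^4 - 5*l^2 + 30*l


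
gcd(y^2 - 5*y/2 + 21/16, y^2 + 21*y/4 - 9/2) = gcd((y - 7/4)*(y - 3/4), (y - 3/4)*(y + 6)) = y - 3/4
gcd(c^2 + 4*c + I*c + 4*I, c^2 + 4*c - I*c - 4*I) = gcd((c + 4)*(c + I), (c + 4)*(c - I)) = c + 4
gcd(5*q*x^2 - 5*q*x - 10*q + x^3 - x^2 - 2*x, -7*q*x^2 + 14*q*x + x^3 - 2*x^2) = x - 2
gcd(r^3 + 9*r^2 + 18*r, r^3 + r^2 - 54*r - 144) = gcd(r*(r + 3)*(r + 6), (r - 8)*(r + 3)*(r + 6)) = r^2 + 9*r + 18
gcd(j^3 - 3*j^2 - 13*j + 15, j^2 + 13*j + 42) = 1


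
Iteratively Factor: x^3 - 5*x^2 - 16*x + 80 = (x - 5)*(x^2 - 16) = (x - 5)*(x - 4)*(x + 4)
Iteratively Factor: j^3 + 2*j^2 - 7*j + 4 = (j + 4)*(j^2 - 2*j + 1) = (j - 1)*(j + 4)*(j - 1)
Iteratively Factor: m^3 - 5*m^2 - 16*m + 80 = (m - 4)*(m^2 - m - 20) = (m - 4)*(m + 4)*(m - 5)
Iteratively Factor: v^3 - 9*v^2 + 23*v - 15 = (v - 5)*(v^2 - 4*v + 3) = (v - 5)*(v - 1)*(v - 3)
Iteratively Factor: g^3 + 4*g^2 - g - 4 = (g + 4)*(g^2 - 1) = (g - 1)*(g + 4)*(g + 1)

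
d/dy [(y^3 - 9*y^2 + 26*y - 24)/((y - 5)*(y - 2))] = (y^2 - 10*y + 23)/(y^2 - 10*y + 25)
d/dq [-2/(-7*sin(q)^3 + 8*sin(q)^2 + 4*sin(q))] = 2*(-21*cos(q) + 16/tan(q) + 4*cos(q)/sin(q)^2)/(7*sin(q)^2 - 8*sin(q) - 4)^2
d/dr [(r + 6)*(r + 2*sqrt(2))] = 2*r + 2*sqrt(2) + 6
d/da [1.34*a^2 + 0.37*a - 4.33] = 2.68*a + 0.37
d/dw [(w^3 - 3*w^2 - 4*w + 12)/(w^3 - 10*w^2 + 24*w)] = (-7*w^4 + 56*w^3 - 148*w^2 + 240*w - 288)/(w^2*(w^4 - 20*w^3 + 148*w^2 - 480*w + 576))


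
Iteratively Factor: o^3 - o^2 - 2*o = (o)*(o^2 - o - 2) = o*(o - 2)*(o + 1)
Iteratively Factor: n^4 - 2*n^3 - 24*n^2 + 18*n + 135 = (n - 3)*(n^3 + n^2 - 21*n - 45) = (n - 3)*(n + 3)*(n^2 - 2*n - 15) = (n - 3)*(n + 3)^2*(n - 5)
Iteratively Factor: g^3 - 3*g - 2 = (g + 1)*(g^2 - g - 2) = (g - 2)*(g + 1)*(g + 1)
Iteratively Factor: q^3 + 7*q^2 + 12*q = (q + 4)*(q^2 + 3*q) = q*(q + 4)*(q + 3)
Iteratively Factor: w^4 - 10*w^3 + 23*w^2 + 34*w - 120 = (w + 2)*(w^3 - 12*w^2 + 47*w - 60) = (w - 4)*(w + 2)*(w^2 - 8*w + 15) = (w - 5)*(w - 4)*(w + 2)*(w - 3)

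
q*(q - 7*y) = q^2 - 7*q*y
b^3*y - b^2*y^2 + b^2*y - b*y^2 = b*(b - y)*(b*y + y)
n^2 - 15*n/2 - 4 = (n - 8)*(n + 1/2)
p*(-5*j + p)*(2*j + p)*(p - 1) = -10*j^2*p^2 + 10*j^2*p - 3*j*p^3 + 3*j*p^2 + p^4 - p^3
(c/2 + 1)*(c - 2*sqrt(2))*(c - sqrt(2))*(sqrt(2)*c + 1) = sqrt(2)*c^4/2 - 5*c^3/2 + sqrt(2)*c^3 - 5*c^2 + sqrt(2)*c^2/2 + sqrt(2)*c + 2*c + 4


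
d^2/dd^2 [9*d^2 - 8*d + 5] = 18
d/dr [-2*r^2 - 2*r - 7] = -4*r - 2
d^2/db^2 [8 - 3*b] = 0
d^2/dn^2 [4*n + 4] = 0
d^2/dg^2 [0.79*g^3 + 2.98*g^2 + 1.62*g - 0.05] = 4.74*g + 5.96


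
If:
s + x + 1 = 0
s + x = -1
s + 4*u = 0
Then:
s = -x - 1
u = x/4 + 1/4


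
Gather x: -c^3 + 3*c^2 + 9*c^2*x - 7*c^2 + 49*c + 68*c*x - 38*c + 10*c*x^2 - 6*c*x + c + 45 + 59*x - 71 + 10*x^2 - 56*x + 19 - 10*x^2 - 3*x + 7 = -c^3 - 4*c^2 + 10*c*x^2 + 12*c + x*(9*c^2 + 62*c)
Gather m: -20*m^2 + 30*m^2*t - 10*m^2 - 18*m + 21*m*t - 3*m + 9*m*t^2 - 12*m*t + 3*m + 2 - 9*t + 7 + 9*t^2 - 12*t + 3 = m^2*(30*t - 30) + m*(9*t^2 + 9*t - 18) + 9*t^2 - 21*t + 12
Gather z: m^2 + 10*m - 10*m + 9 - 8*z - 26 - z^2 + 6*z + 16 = m^2 - z^2 - 2*z - 1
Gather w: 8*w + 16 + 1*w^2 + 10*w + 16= w^2 + 18*w + 32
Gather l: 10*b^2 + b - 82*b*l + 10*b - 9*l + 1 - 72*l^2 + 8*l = 10*b^2 + 11*b - 72*l^2 + l*(-82*b - 1) + 1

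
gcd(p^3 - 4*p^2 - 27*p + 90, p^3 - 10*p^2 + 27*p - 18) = p^2 - 9*p + 18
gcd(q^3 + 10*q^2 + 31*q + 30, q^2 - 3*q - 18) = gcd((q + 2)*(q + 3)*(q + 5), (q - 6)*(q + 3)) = q + 3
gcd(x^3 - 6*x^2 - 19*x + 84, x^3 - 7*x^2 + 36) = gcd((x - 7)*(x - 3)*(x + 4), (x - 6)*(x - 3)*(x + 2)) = x - 3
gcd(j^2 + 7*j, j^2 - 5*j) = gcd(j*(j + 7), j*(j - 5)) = j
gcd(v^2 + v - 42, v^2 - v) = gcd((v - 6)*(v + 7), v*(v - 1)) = 1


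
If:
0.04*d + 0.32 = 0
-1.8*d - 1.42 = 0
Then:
No Solution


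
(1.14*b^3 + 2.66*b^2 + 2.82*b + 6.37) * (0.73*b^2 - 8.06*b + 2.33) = 0.8322*b^5 - 7.2466*b^4 - 16.7248*b^3 - 11.8813*b^2 - 44.7716*b + 14.8421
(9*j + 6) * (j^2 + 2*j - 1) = 9*j^3 + 24*j^2 + 3*j - 6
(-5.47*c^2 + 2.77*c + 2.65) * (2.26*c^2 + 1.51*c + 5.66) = -12.3622*c^4 - 1.9995*c^3 - 20.7885*c^2 + 19.6797*c + 14.999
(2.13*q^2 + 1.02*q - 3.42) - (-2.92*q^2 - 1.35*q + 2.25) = 5.05*q^2 + 2.37*q - 5.67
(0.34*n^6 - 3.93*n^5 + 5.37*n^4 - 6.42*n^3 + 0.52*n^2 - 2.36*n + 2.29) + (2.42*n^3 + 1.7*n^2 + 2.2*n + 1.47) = 0.34*n^6 - 3.93*n^5 + 5.37*n^4 - 4.0*n^3 + 2.22*n^2 - 0.16*n + 3.76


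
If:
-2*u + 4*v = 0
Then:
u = 2*v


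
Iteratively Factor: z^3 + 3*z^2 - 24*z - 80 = (z + 4)*(z^2 - z - 20) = (z - 5)*(z + 4)*(z + 4)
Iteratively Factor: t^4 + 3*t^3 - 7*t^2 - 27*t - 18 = (t + 2)*(t^3 + t^2 - 9*t - 9) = (t - 3)*(t + 2)*(t^2 + 4*t + 3) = (t - 3)*(t + 1)*(t + 2)*(t + 3)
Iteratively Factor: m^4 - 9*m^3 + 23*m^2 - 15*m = (m - 1)*(m^3 - 8*m^2 + 15*m) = (m - 3)*(m - 1)*(m^2 - 5*m) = (m - 5)*(m - 3)*(m - 1)*(m)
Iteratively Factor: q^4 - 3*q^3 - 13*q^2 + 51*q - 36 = (q - 3)*(q^3 - 13*q + 12) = (q - 3)^2*(q^2 + 3*q - 4) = (q - 3)^2*(q + 4)*(q - 1)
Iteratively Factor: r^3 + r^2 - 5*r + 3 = (r - 1)*(r^2 + 2*r - 3) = (r - 1)*(r + 3)*(r - 1)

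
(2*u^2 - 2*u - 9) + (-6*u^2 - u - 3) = -4*u^2 - 3*u - 12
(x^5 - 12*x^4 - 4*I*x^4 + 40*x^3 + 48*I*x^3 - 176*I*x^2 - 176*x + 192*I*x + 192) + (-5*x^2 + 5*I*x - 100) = x^5 - 12*x^4 - 4*I*x^4 + 40*x^3 + 48*I*x^3 - 5*x^2 - 176*I*x^2 - 176*x + 197*I*x + 92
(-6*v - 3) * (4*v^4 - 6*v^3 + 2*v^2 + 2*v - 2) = -24*v^5 + 24*v^4 + 6*v^3 - 18*v^2 + 6*v + 6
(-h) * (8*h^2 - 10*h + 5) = -8*h^3 + 10*h^2 - 5*h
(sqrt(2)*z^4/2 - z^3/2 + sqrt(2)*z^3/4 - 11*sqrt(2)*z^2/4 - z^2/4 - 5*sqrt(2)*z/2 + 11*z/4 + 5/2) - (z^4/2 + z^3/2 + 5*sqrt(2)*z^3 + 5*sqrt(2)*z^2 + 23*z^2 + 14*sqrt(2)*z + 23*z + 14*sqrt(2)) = -z^4/2 + sqrt(2)*z^4/2 - 19*sqrt(2)*z^3/4 - z^3 - 93*z^2/4 - 31*sqrt(2)*z^2/4 - 33*sqrt(2)*z/2 - 81*z/4 - 14*sqrt(2) + 5/2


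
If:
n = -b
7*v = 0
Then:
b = -n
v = 0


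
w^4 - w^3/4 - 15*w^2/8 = w^2*(w - 3/2)*(w + 5/4)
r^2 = r^2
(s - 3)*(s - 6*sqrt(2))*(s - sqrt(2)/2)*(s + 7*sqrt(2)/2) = s^4 - 3*sqrt(2)*s^3 - 3*s^3 - 79*s^2/2 + 9*sqrt(2)*s^2 + 21*sqrt(2)*s + 237*s/2 - 63*sqrt(2)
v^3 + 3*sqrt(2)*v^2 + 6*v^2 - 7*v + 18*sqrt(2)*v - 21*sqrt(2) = (v - 1)*(v + 7)*(v + 3*sqrt(2))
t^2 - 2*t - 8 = (t - 4)*(t + 2)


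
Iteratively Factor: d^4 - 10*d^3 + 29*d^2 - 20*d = (d - 1)*(d^3 - 9*d^2 + 20*d) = (d - 5)*(d - 1)*(d^2 - 4*d) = d*(d - 5)*(d - 1)*(d - 4)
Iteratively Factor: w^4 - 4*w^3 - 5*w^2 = (w)*(w^3 - 4*w^2 - 5*w) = w^2*(w^2 - 4*w - 5) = w^2*(w - 5)*(w + 1)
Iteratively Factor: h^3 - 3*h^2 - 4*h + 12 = (h + 2)*(h^2 - 5*h + 6) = (h - 3)*(h + 2)*(h - 2)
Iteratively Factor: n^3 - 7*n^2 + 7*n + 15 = (n - 5)*(n^2 - 2*n - 3) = (n - 5)*(n - 3)*(n + 1)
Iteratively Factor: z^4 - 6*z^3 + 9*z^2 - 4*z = (z - 1)*(z^3 - 5*z^2 + 4*z) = z*(z - 1)*(z^2 - 5*z + 4) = z*(z - 4)*(z - 1)*(z - 1)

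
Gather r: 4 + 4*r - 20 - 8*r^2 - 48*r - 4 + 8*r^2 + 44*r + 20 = 0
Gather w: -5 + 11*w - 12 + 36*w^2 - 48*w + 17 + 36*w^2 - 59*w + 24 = 72*w^2 - 96*w + 24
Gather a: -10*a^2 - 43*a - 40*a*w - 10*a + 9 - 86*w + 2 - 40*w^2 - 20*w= -10*a^2 + a*(-40*w - 53) - 40*w^2 - 106*w + 11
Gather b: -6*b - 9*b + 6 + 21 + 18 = 45 - 15*b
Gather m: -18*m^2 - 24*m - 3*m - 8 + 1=-18*m^2 - 27*m - 7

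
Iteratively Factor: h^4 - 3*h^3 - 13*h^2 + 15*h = (h + 3)*(h^3 - 6*h^2 + 5*h) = (h - 5)*(h + 3)*(h^2 - h) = h*(h - 5)*(h + 3)*(h - 1)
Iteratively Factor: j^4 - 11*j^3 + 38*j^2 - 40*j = (j)*(j^3 - 11*j^2 + 38*j - 40) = j*(j - 4)*(j^2 - 7*j + 10) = j*(j - 5)*(j - 4)*(j - 2)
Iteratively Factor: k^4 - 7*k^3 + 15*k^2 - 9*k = (k - 1)*(k^3 - 6*k^2 + 9*k) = k*(k - 1)*(k^2 - 6*k + 9) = k*(k - 3)*(k - 1)*(k - 3)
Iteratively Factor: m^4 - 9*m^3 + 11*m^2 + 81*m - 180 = (m - 5)*(m^3 - 4*m^2 - 9*m + 36) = (m - 5)*(m - 4)*(m^2 - 9) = (m - 5)*(m - 4)*(m + 3)*(m - 3)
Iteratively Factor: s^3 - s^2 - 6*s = (s)*(s^2 - s - 6) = s*(s - 3)*(s + 2)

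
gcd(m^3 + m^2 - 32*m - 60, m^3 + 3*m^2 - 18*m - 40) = m^2 + 7*m + 10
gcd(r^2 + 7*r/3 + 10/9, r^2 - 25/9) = r + 5/3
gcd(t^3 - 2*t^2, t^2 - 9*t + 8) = 1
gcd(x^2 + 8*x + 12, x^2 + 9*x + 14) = x + 2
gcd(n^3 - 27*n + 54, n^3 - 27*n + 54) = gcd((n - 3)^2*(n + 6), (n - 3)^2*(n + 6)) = n^3 - 27*n + 54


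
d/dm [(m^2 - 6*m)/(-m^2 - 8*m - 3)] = 2*(-7*m^2 - 3*m + 9)/(m^4 + 16*m^3 + 70*m^2 + 48*m + 9)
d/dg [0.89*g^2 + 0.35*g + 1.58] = 1.78*g + 0.35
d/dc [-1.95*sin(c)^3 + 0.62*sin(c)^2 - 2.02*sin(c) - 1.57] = (-5.85*sin(c)^2 + 1.24*sin(c) - 2.02)*cos(c)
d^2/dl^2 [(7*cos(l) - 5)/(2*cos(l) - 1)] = 3*(cos(l) + cos(2*l) - 3)/(2*cos(l) - 1)^3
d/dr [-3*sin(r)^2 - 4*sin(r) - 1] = -2*(3*sin(r) + 2)*cos(r)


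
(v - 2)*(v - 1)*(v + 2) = v^3 - v^2 - 4*v + 4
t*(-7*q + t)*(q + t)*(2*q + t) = -14*q^3*t - 19*q^2*t^2 - 4*q*t^3 + t^4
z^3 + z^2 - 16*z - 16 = (z - 4)*(z + 1)*(z + 4)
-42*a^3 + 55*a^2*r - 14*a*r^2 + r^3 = (-7*a + r)*(-6*a + r)*(-a + r)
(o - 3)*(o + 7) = o^2 + 4*o - 21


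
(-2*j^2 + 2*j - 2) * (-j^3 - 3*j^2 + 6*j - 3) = 2*j^5 + 4*j^4 - 16*j^3 + 24*j^2 - 18*j + 6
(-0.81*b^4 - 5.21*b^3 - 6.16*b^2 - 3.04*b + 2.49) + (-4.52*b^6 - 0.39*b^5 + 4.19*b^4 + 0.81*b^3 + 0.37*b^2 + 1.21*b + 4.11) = -4.52*b^6 - 0.39*b^5 + 3.38*b^4 - 4.4*b^3 - 5.79*b^2 - 1.83*b + 6.6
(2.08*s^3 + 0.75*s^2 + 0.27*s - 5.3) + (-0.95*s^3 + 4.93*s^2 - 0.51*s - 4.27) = 1.13*s^3 + 5.68*s^2 - 0.24*s - 9.57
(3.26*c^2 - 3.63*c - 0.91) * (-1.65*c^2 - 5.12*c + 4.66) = -5.379*c^4 - 10.7017*c^3 + 35.2787*c^2 - 12.2566*c - 4.2406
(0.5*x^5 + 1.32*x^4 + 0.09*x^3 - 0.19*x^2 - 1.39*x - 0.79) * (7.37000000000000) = 3.685*x^5 + 9.7284*x^4 + 0.6633*x^3 - 1.4003*x^2 - 10.2443*x - 5.8223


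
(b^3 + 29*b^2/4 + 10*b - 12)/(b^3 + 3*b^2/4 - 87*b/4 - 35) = (4*b^2 + 13*b - 12)/(4*b^2 - 13*b - 35)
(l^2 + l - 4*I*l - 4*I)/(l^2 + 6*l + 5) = (l - 4*I)/(l + 5)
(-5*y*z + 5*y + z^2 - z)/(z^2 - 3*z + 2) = (-5*y + z)/(z - 2)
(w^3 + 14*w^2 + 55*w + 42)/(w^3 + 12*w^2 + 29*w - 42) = (w + 1)/(w - 1)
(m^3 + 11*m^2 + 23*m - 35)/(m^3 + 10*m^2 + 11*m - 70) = (m - 1)/(m - 2)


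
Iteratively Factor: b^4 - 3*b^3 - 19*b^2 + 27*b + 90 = (b - 5)*(b^3 + 2*b^2 - 9*b - 18) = (b - 5)*(b + 3)*(b^2 - b - 6) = (b - 5)*(b + 2)*(b + 3)*(b - 3)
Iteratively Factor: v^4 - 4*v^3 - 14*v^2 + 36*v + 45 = (v - 5)*(v^3 + v^2 - 9*v - 9) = (v - 5)*(v - 3)*(v^2 + 4*v + 3) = (v - 5)*(v - 3)*(v + 1)*(v + 3)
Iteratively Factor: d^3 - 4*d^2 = (d)*(d^2 - 4*d) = d*(d - 4)*(d)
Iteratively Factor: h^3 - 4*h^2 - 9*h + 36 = (h - 4)*(h^2 - 9) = (h - 4)*(h + 3)*(h - 3)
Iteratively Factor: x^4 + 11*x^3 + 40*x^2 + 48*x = (x)*(x^3 + 11*x^2 + 40*x + 48) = x*(x + 4)*(x^2 + 7*x + 12) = x*(x + 3)*(x + 4)*(x + 4)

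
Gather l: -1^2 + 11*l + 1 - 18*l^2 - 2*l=-18*l^2 + 9*l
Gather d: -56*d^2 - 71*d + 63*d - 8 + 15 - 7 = -56*d^2 - 8*d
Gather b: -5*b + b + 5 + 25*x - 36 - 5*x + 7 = -4*b + 20*x - 24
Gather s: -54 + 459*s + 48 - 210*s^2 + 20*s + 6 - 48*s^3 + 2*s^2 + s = -48*s^3 - 208*s^2 + 480*s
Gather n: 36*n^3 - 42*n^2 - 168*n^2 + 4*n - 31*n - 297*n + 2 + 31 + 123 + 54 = 36*n^3 - 210*n^2 - 324*n + 210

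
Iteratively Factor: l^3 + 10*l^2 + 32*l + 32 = (l + 4)*(l^2 + 6*l + 8) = (l + 2)*(l + 4)*(l + 4)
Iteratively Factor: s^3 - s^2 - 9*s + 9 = (s - 1)*(s^2 - 9) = (s - 1)*(s + 3)*(s - 3)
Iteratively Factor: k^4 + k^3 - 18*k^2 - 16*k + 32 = (k + 4)*(k^3 - 3*k^2 - 6*k + 8) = (k - 4)*(k + 4)*(k^2 + k - 2) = (k - 4)*(k - 1)*(k + 4)*(k + 2)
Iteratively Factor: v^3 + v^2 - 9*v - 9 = (v + 3)*(v^2 - 2*v - 3) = (v + 1)*(v + 3)*(v - 3)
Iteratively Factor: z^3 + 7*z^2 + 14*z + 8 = (z + 4)*(z^2 + 3*z + 2) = (z + 1)*(z + 4)*(z + 2)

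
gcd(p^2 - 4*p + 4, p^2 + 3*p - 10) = p - 2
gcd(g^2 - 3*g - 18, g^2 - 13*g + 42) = g - 6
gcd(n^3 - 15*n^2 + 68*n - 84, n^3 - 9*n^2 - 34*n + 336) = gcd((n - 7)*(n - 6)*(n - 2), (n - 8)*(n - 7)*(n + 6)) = n - 7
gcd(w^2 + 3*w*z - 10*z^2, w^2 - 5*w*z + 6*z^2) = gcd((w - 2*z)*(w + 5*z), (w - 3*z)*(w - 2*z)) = -w + 2*z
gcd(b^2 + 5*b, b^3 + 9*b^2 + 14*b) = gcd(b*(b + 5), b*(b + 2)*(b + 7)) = b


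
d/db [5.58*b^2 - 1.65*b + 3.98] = 11.16*b - 1.65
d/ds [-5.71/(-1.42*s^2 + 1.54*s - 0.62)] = (8.7934 - 16.2164*s)/(1.42*s^2 - 1.54*s + 0.62)^2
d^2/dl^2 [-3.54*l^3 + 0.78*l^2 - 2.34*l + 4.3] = 1.56 - 21.24*l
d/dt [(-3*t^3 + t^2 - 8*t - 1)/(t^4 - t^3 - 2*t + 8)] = ((-9*t^2 + 2*t - 8)*(t^4 - t^3 - 2*t + 8) - (-4*t^3 + 3*t^2 + 2)*(3*t^3 - t^2 + 8*t + 1))/(t^4 - t^3 - 2*t + 8)^2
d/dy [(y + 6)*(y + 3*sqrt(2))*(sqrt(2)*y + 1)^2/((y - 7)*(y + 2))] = (4*y^5 - 18*y^4 + 8*sqrt(2)*y^4 - 232*y^3 - 80*sqrt(2)*y^3 - 579*sqrt(2)*y^2 - 647*y^2 - 1380*sqrt(2)*y - 364*y - 1092 + 48*sqrt(2))/(y^4 - 10*y^3 - 3*y^2 + 140*y + 196)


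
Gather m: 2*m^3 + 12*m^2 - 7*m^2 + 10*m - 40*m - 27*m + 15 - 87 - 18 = 2*m^3 + 5*m^2 - 57*m - 90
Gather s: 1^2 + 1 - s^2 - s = -s^2 - s + 2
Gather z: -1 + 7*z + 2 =7*z + 1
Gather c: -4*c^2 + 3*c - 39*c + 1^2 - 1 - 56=-4*c^2 - 36*c - 56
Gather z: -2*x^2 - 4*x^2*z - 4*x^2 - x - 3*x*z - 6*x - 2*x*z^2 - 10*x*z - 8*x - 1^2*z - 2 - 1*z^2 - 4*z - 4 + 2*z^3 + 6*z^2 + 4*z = -6*x^2 - 15*x + 2*z^3 + z^2*(5 - 2*x) + z*(-4*x^2 - 13*x - 1) - 6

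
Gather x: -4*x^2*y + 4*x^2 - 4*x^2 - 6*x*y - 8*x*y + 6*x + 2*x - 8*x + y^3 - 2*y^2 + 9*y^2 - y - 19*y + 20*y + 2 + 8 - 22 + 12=-4*x^2*y - 14*x*y + y^3 + 7*y^2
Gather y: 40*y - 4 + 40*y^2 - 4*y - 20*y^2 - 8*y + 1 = 20*y^2 + 28*y - 3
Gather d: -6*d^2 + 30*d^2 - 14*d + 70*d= 24*d^2 + 56*d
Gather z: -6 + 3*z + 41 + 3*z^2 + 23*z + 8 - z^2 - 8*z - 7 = 2*z^2 + 18*z + 36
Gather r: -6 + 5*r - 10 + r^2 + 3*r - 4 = r^2 + 8*r - 20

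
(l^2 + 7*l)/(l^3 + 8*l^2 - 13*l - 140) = l/(l^2 + l - 20)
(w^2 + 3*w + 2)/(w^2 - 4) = (w + 1)/(w - 2)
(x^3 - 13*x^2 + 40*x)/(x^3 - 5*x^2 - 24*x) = (x - 5)/(x + 3)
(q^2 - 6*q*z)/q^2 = (q - 6*z)/q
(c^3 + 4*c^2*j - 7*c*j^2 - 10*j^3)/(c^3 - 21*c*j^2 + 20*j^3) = (c^2 - c*j - 2*j^2)/(c^2 - 5*c*j + 4*j^2)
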